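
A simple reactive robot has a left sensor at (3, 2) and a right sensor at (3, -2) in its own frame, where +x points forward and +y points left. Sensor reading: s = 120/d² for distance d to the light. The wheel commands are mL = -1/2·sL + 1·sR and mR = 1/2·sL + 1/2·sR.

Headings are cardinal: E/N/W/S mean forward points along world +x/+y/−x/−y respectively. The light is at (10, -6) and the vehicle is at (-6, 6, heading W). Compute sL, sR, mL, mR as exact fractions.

120/461 120/557 21900/256777 61080/256777

left sensor world pos  = (-9, 4); dL² = 461
right sensor world pos = (-9, 8); dR² = 557
sL = 120/461 = 120/461
sR = 120/557 = 120/557
mL = -1/2·sL + 1·sR = 21900/256777
mR = 1/2·sL + 1/2·sR = 61080/256777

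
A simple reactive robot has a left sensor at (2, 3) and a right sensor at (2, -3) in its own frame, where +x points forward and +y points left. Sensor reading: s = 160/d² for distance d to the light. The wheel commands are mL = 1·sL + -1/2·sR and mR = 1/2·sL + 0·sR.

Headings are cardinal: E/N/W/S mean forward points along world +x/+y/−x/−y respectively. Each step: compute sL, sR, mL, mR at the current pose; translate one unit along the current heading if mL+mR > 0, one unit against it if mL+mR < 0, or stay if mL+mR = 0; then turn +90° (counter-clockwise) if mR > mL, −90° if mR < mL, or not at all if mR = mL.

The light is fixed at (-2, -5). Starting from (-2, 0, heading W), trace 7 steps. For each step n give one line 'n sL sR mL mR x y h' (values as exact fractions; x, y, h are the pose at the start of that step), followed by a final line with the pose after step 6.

n=0: pose=(-2,0,W); sL=20, sR=40/17; mL=320/17, mR=10; mL+mR=490/17 → advance +1; mR−mL=-150/17 → turn -1·90°
n=1: pose=(-3,0,N); sL=32/13, sR=160/53; mL=656/689, mR=16/13; mL+mR=1504/689 → advance +1; mR−mL=192/689 → turn +1·90°
n=2: pose=(-3,1,W); sL=80/9, sR=16/9; mL=8, mR=40/9; mL+mR=112/9 → advance +1; mR−mL=-32/9 → turn -1·90°
n=3: pose=(-4,1,N); sL=160/89, sR=32/13; mL=656/1157, mR=80/89; mL+mR=1696/1157 → advance +1; mR−mL=384/1157 → turn +1·90°
n=4: pose=(-4,2,W); sL=5, sR=40/29; mL=125/29, mR=5/2; mL+mR=395/58 → advance +1; mR−mL=-105/58 → turn -1·90°
n=5: pose=(-5,2,N); sL=160/117, sR=160/81; mL=400/1053, mR=80/117; mL+mR=1120/1053 → advance +1; mR−mL=320/1053 → turn +1·90°
n=6: pose=(-5,3,W); sL=16/5, sR=80/73; mL=968/365, mR=8/5; mL+mR=1552/365 → advance +1; mR−mL=-384/365 → turn -1·90°

0 20 40/17 320/17 10 -2 0 W
1 32/13 160/53 656/689 16/13 -3 0 N
2 80/9 16/9 8 40/9 -3 1 W
3 160/89 32/13 656/1157 80/89 -4 1 N
4 5 40/29 125/29 5/2 -4 2 W
5 160/117 160/81 400/1053 80/117 -5 2 N
6 16/5 80/73 968/365 8/5 -5 3 W
final -6 3 N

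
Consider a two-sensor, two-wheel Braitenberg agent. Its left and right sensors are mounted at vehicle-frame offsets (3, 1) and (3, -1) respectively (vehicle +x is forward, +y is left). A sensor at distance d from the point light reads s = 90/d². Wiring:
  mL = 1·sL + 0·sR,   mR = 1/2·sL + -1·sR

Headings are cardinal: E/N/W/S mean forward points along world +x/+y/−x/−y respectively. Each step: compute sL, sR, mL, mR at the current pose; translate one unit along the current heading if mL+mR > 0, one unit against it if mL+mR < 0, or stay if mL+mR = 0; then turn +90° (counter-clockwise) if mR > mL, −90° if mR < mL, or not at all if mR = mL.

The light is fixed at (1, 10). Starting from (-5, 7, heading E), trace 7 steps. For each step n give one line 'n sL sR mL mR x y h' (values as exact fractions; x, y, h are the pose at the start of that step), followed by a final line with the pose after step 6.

0 90/13 18/5 90/13 -9/65 -5 7 E
1 45/26 5/4 45/26 -5/13 -4 7 S
2 90/89 90/73 90/89 -4725/6497 -4 6 W
3 9/5 45/13 9/5 -333/130 -5 6 N
4 18/5 2 18/5 -1/5 -5 5 E
5 9/8 9/10 9/8 -27/80 -4 5 S
6 90/113 90/89 90/113 -6165/10057 -4 4 W
final -5 4 N

n=0: pose=(-5,7,E); sL=90/13, sR=18/5; mL=90/13, mR=-9/65; mL+mR=441/65 → advance +1; mR−mL=-459/65 → turn -1·90°
n=1: pose=(-4,7,S); sL=45/26, sR=5/4; mL=45/26, mR=-5/13; mL+mR=35/26 → advance +1; mR−mL=-55/26 → turn -1·90°
n=2: pose=(-4,6,W); sL=90/89, sR=90/73; mL=90/89, mR=-4725/6497; mL+mR=1845/6497 → advance +1; mR−mL=-11295/6497 → turn -1·90°
n=3: pose=(-5,6,N); sL=9/5, sR=45/13; mL=9/5, mR=-333/130; mL+mR=-99/130 → advance -1; mR−mL=-567/130 → turn -1·90°
n=4: pose=(-5,5,E); sL=18/5, sR=2; mL=18/5, mR=-1/5; mL+mR=17/5 → advance +1; mR−mL=-19/5 → turn -1·90°
n=5: pose=(-4,5,S); sL=9/8, sR=9/10; mL=9/8, mR=-27/80; mL+mR=63/80 → advance +1; mR−mL=-117/80 → turn -1·90°
n=6: pose=(-4,4,W); sL=90/113, sR=90/89; mL=90/113, mR=-6165/10057; mL+mR=1845/10057 → advance +1; mR−mL=-14175/10057 → turn -1·90°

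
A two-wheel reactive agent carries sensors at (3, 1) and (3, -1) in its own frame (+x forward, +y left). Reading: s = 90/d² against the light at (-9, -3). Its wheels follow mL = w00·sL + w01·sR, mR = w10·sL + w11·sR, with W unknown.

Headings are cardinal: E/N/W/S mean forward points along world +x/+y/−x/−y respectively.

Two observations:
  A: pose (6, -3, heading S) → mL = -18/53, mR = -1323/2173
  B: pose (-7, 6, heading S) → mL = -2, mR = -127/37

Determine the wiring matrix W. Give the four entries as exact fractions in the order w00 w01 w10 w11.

-1 0 -1/2 -1

obs A: pose=(6,-3,S) → sL=18/53, sR=18/41, mL=-18/53, mR=-1323/2173
obs B: pose=(-7,6,S) → sL=2, sR=90/37, mL=-2, mR=-127/37
sensor matrix S = [[18/53, 18/41], [2, 90/37]]; det S = -4176/80401
solve [mL_A; mL_B] = S·[w00; w01] and [mR_A; mR_B] = S·[w10; w11]:
  w00 = -1, w01 = 0, w10 = -1/2, w11 = -1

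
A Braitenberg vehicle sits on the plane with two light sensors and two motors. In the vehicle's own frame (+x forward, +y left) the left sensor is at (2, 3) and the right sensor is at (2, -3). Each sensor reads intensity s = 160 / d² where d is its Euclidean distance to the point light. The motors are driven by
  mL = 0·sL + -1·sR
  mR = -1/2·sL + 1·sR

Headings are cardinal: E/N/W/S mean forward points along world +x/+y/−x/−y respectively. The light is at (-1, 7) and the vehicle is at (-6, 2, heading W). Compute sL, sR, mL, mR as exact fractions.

160/113 160/53 -160/53 13840/5989

left sensor world pos  = (-8, -1); dL² = 113
right sensor world pos = (-8, 5); dR² = 53
sL = 160/113 = 160/113
sR = 160/53 = 160/53
mL = 0·sL + -1·sR = -160/53
mR = -1/2·sL + 1·sR = 13840/5989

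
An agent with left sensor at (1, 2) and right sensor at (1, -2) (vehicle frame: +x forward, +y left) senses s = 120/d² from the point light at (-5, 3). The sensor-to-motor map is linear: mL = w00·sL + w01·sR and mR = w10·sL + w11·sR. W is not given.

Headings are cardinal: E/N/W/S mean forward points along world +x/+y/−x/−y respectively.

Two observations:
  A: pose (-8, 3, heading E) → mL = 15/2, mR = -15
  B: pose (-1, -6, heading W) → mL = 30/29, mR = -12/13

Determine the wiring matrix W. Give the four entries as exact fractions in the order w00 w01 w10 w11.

obs A: pose=(-8,3,E) → sL=15, sR=15, mL=15/2, mR=-15
obs B: pose=(-1,-6,W) → sL=12/13, sR=60/29, mL=30/29, mR=-12/13
sensor matrix S = [[15, 15], [12/13, 60/29]]; det S = 6480/377
solve [mL_A; mL_B] = S·[w00; w01] and [mR_A; mR_B] = S·[w10; w11]:
  w00 = 0, w01 = 1/2, w10 = -1, w11 = 0

0 1/2 -1 0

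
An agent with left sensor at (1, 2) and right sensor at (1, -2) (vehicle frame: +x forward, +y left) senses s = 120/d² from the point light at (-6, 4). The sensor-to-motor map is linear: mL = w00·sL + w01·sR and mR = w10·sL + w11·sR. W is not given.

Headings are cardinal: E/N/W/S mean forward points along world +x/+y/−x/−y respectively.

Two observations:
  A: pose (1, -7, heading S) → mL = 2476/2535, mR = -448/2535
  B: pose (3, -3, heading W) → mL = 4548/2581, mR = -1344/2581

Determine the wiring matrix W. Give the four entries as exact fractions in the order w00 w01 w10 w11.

obs A: pose=(1,-7,S) → sL=8/15, sR=120/169, mL=2476/2535, mR=-448/2535
obs B: pose=(3,-3,W) → sL=24/29, sR=120/89, mL=4548/2581, mR=-1344/2581
sensor matrix S = [[8/15, 120/169], [24/29, 120/89]]; det S = 57344/436189
solve [mL_A; mL_B] = S·[w00; w01] and [mR_A; mR_B] = S·[w10; w11]:
  w00 = 1/2, w01 = 1, w10 = 1, w11 = -1

1/2 1 1 -1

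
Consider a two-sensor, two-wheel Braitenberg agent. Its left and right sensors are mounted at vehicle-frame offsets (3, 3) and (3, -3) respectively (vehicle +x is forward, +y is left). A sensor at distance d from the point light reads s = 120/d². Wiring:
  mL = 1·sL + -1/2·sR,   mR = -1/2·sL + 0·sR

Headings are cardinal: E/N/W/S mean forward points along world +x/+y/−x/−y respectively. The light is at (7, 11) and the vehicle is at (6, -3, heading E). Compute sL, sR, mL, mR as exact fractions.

left sensor world pos  = (9, 0); dL² = 125
right sensor world pos = (9, -6); dR² = 293
sL = 120/125 = 24/25
sR = 120/293 = 120/293
mL = 1·sL + -1/2·sR = 5532/7325
mR = -1/2·sL + 0·sR = -12/25

24/25 120/293 5532/7325 -12/25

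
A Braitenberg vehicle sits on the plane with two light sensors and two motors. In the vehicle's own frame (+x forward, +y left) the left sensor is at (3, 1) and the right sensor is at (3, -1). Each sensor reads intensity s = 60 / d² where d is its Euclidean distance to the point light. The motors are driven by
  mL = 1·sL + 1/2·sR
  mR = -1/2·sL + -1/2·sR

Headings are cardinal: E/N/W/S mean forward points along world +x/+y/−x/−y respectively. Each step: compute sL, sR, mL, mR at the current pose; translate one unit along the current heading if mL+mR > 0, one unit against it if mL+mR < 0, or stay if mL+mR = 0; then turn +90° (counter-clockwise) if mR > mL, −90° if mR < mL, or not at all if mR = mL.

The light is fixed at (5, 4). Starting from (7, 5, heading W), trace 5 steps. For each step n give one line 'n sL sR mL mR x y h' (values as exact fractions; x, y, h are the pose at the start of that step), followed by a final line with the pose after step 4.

n=0: pose=(7,5,W); sL=60, sR=12; mL=66, mR=-36; mL+mR=30 → advance +1; mR−mL=-102 → turn -1·90°
n=1: pose=(6,5,N); sL=15/4, sR=3; mL=21/4, mR=-27/8; mL+mR=15/8 → advance +1; mR−mL=-69/8 → turn -1·90°
n=2: pose=(6,6,E); sL=12/5, sR=60/17; mL=354/85, mR=-252/85; mL+mR=6/5 → advance +1; mR−mL=-606/85 → turn -1·90°
n=3: pose=(7,6,S); sL=6, sR=30; mL=21, mR=-18; mL+mR=3 → advance +1; mR−mL=-39 → turn -1·90°
n=4: pose=(7,5,W); sL=60, sR=12; mL=66, mR=-36; mL+mR=30 → advance +1; mR−mL=-102 → turn -1·90°

0 60 12 66 -36 7 5 W
1 15/4 3 21/4 -27/8 6 5 N
2 12/5 60/17 354/85 -252/85 6 6 E
3 6 30 21 -18 7 6 S
4 60 12 66 -36 7 5 W
final 6 5 N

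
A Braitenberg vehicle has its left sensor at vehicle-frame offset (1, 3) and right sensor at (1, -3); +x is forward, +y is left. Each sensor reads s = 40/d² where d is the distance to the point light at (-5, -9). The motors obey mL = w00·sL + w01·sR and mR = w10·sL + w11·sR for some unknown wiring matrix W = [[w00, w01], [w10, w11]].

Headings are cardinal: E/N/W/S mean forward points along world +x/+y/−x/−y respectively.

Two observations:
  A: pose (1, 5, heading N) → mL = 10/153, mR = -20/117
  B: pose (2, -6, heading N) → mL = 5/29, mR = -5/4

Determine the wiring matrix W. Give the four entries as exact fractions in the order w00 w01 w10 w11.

obs A: pose=(1,5,N) → sL=20/117, sR=20/153, mL=10/153, mR=-20/117
obs B: pose=(2,-6,N) → sL=5/4, sR=10/29, mL=5/29, mR=-5/4
sensor matrix S = [[20/117, 20/153], [5/4, 10/29]]; det S = -6025/57681
solve [mL_A; mL_B] = S·[w00; w01] and [mR_A; mR_B] = S·[w10; w11]:
  w00 = 0, w01 = 1/2, w10 = -1, w11 = 0

0 1/2 -1 0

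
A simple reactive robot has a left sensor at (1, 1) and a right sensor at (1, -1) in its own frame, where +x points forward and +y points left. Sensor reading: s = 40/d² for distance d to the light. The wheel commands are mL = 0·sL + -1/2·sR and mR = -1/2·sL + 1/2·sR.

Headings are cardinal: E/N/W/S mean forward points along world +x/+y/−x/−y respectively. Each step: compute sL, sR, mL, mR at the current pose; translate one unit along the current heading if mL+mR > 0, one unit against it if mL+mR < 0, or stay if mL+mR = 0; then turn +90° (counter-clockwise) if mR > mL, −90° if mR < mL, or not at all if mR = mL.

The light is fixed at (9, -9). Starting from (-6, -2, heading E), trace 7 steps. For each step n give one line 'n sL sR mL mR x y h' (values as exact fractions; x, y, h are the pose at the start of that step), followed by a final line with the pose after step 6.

n=0: pose=(-6,-2,E); sL=2/13, sR=5/29; mL=-5/58, mR=7/754; mL+mR=-1/13 → advance -1; mR−mL=36/377 → turn +1·90°
n=1: pose=(-7,-2,N); sL=40/353, sR=40/289; mL=-20/289, mR=1280/102017; mL+mR=-20/353 → advance -1; mR−mL=8340/102017 → turn +1·90°
n=2: pose=(-7,-3,W); sL=20/157, sR=20/169; mL=-10/169, mR=-120/26533; mL+mR=-10/157 → advance -1; mR−mL=1450/26533 → turn +1·90°
n=3: pose=(-6,-3,S); sL=40/221, sR=40/281; mL=-20/281, mR=-1200/62101; mL+mR=-20/221 → advance -1; mR−mL=3220/62101 → turn +1·90°
n=4: pose=(-6,-2,E); sL=2/13, sR=5/29; mL=-5/58, mR=7/754; mL+mR=-1/13 → advance -1; mR−mL=36/377 → turn +1·90°
n=5: pose=(-7,-2,N); sL=40/353, sR=40/289; mL=-20/289, mR=1280/102017; mL+mR=-20/353 → advance -1; mR−mL=8340/102017 → turn +1·90°
n=6: pose=(-7,-3,W); sL=20/157, sR=20/169; mL=-10/169, mR=-120/26533; mL+mR=-10/157 → advance -1; mR−mL=1450/26533 → turn +1·90°

0 2/13 5/29 -5/58 7/754 -6 -2 E
1 40/353 40/289 -20/289 1280/102017 -7 -2 N
2 20/157 20/169 -10/169 -120/26533 -7 -3 W
3 40/221 40/281 -20/281 -1200/62101 -6 -3 S
4 2/13 5/29 -5/58 7/754 -6 -2 E
5 40/353 40/289 -20/289 1280/102017 -7 -2 N
6 20/157 20/169 -10/169 -120/26533 -7 -3 W
final -6 -3 S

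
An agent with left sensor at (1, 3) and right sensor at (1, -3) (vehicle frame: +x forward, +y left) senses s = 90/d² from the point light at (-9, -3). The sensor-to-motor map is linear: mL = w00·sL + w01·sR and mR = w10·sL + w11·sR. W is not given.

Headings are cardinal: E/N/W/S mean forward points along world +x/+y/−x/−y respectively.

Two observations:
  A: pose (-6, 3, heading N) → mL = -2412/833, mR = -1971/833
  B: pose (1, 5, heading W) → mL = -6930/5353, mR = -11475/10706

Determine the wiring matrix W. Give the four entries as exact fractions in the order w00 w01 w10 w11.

-1 -1 -1 -1/2

obs A: pose=(-6,3,N) → sL=90/49, sR=18/17, mL=-2412/833, mR=-1971/833
obs B: pose=(1,5,W) → sL=45/53, sR=45/101, mL=-6930/5353, mR=-11475/10706
sensor matrix S = [[90/49, 18/17], [45/53, 45/101]]; det S = -359640/4459049
solve [mL_A; mL_B] = S·[w00; w01] and [mR_A; mR_B] = S·[w10; w11]:
  w00 = -1, w01 = -1, w10 = -1, w11 = -1/2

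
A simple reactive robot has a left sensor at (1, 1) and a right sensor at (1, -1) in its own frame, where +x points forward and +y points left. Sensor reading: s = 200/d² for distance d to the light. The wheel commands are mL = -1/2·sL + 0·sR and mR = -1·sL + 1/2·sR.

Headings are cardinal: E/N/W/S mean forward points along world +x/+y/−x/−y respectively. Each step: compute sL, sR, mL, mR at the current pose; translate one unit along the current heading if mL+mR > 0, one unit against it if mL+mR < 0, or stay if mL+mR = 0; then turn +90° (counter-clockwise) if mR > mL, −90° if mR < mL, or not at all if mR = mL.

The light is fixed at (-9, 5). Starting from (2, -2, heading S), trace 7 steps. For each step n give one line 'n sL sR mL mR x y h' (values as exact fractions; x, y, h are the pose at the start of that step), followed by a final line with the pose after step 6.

0 25/26 50/41 -25/52 -375/1066 2 -2 S
1 200/169 200/193 -100/169 -21700/32617 2 -1 E
2 20/17 20/13 -10/17 -90/221 1 -1 S
3 200/137 200/157 -100/137 -17700/21509 1 0 E
4 25/17 2 -25/34 -8/17 0 0 S
5 200/109 8/5 -100/109 -564/545 0 1 E
6 100/53 100/37 -50/53 -1050/1961 -1 1 S
final -1 2 E

n=0: pose=(2,-2,S); sL=25/26, sR=50/41; mL=-25/52, mR=-375/1066; mL+mR=-1775/2132 → advance -1; mR−mL=275/2132 → turn +1·90°
n=1: pose=(2,-1,E); sL=200/169, sR=200/193; mL=-100/169, mR=-21700/32617; mL+mR=-41000/32617 → advance -1; mR−mL=-2400/32617 → turn -1·90°
n=2: pose=(1,-1,S); sL=20/17, sR=20/13; mL=-10/17, mR=-90/221; mL+mR=-220/221 → advance -1; mR−mL=40/221 → turn +1·90°
n=3: pose=(1,0,E); sL=200/137, sR=200/157; mL=-100/137, mR=-17700/21509; mL+mR=-33400/21509 → advance -1; mR−mL=-2000/21509 → turn -1·90°
n=4: pose=(0,0,S); sL=25/17, sR=2; mL=-25/34, mR=-8/17; mL+mR=-41/34 → advance -1; mR−mL=9/34 → turn +1·90°
n=5: pose=(0,1,E); sL=200/109, sR=8/5; mL=-100/109, mR=-564/545; mL+mR=-1064/545 → advance -1; mR−mL=-64/545 → turn -1·90°
n=6: pose=(-1,1,S); sL=100/53, sR=100/37; mL=-50/53, mR=-1050/1961; mL+mR=-2900/1961 → advance -1; mR−mL=800/1961 → turn +1·90°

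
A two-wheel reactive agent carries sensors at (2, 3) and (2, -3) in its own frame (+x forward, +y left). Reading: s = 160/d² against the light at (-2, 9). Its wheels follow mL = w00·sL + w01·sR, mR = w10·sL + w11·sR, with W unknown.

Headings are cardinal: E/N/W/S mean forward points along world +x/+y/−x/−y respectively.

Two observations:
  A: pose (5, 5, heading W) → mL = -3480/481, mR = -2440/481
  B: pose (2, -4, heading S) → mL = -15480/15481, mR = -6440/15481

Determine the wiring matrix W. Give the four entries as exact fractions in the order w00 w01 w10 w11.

obs A: pose=(5,5,W) → sL=80/37, sR=80/13, mL=-3480/481, mR=-2440/481
obs B: pose=(2,-4,S) → sL=80/137, sR=80/113, mL=-15480/15481, mR=-6440/15481
sensor matrix S = [[80/37, 80/13], [80/137, 80/113]]; det S = -15360000/7446361
solve [mL_A; mL_B] = S·[w00; w01] and [mR_A; mR_B] = S·[w10; w11]:
  w00 = -1/2, w01 = -1, w10 = 1/2, w11 = -1

-1/2 -1 1/2 -1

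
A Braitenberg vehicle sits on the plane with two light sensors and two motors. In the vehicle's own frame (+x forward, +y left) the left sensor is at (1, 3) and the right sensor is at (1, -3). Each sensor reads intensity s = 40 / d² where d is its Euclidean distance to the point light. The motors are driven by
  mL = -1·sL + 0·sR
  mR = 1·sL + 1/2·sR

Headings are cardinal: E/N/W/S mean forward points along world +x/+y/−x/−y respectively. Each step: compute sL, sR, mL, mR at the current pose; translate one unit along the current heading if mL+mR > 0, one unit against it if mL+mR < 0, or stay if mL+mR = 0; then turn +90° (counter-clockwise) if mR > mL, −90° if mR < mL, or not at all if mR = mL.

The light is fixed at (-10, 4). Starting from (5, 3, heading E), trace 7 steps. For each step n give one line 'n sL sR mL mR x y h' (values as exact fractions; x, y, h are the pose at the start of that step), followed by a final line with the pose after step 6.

0 2/13 5/34 -2/13 201/884 5 3 E
1 40/169 40/361 -40/169 17820/61009 6 3 N
2 20/117 20/117 -20/117 10/39 6 4 W
3 8/65 8/29 -8/65 492/1885 5 4 S
4 2/13 5/34 -2/13 201/884 5 3 E
5 40/169 40/361 -40/169 17820/61009 6 3 N
6 20/117 20/117 -20/117 10/39 6 4 W
final 5 4 S

n=0: pose=(5,3,E); sL=2/13, sR=5/34; mL=-2/13, mR=201/884; mL+mR=5/68 → advance +1; mR−mL=337/884 → turn +1·90°
n=1: pose=(6,3,N); sL=40/169, sR=40/361; mL=-40/169, mR=17820/61009; mL+mR=20/361 → advance +1; mR−mL=32260/61009 → turn +1·90°
n=2: pose=(6,4,W); sL=20/117, sR=20/117; mL=-20/117, mR=10/39; mL+mR=10/117 → advance +1; mR−mL=50/117 → turn +1·90°
n=3: pose=(5,4,S); sL=8/65, sR=8/29; mL=-8/65, mR=492/1885; mL+mR=4/29 → advance +1; mR−mL=724/1885 → turn +1·90°
n=4: pose=(5,3,E); sL=2/13, sR=5/34; mL=-2/13, mR=201/884; mL+mR=5/68 → advance +1; mR−mL=337/884 → turn +1·90°
n=5: pose=(6,3,N); sL=40/169, sR=40/361; mL=-40/169, mR=17820/61009; mL+mR=20/361 → advance +1; mR−mL=32260/61009 → turn +1·90°
n=6: pose=(6,4,W); sL=20/117, sR=20/117; mL=-20/117, mR=10/39; mL+mR=10/117 → advance +1; mR−mL=50/117 → turn +1·90°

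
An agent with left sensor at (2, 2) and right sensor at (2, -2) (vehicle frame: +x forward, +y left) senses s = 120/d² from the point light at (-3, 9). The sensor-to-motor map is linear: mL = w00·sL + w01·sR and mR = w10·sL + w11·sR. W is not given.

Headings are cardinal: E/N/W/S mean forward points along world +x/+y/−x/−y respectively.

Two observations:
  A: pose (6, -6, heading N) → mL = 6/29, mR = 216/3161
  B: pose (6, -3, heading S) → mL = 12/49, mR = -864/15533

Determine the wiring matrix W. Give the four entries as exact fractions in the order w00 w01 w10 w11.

obs A: pose=(6,-6,N) → sL=60/109, sR=12/29, mL=6/29, mR=216/3161
obs B: pose=(6,-3,S) → sL=120/317, sR=24/49, mL=12/49, mR=-864/15533
sensor matrix S = [[60/109, 12/29], [120/317, 24/49]]; det S = 5546880/49099813
solve [mL_A; mL_B] = S·[w00; w01] and [mR_A; mR_B] = S·[w10; w11]:
  w00 = 0, w01 = 1/2, w10 = 1/2, w11 = -1/2

0 1/2 1/2 -1/2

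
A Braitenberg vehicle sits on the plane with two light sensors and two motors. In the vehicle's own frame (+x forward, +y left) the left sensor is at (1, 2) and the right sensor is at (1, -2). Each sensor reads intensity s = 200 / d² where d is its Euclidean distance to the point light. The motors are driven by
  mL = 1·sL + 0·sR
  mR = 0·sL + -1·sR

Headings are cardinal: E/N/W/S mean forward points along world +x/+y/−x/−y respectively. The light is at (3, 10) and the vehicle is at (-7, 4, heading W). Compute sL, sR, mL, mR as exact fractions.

left sensor world pos  = (-8, 2); dL² = 185
right sensor world pos = (-8, 6); dR² = 137
sL = 200/185 = 40/37
sR = 200/137 = 200/137
mL = 1·sL + 0·sR = 40/37
mR = 0·sL + -1·sR = -200/137

40/37 200/137 40/37 -200/137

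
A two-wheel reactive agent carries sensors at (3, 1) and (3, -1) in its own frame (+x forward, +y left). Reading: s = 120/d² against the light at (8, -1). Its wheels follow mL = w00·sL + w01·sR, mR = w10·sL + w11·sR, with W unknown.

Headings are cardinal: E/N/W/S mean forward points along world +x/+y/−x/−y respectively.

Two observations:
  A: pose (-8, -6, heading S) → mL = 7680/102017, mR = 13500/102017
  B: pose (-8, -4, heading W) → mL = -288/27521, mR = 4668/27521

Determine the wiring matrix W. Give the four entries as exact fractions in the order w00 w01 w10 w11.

obs A: pose=(-8,-6,S) → sL=120/289, sR=120/353, mL=7680/102017, mR=13500/102017
obs B: pose=(-8,-4,W) → sL=120/377, sR=24/73, mL=-288/27521, mR=4668/27521
sensor matrix S = [[120/289, 120/353], [120/377, 24/73]]; det S = 79476480/2807609857
solve [mL_A; mL_B] = S·[w00; w01] and [mR_A; mR_B] = S·[w10; w11]:
  w00 = 1, w01 = -1, w10 = -1/2, w11 = 1

1 -1 -1/2 1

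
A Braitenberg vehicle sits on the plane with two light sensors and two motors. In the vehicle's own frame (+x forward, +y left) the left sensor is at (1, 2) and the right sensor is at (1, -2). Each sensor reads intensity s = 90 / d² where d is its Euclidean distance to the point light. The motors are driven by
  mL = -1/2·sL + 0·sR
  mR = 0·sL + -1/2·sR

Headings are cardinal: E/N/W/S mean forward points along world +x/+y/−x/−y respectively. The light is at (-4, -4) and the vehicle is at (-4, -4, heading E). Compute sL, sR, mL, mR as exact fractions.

18 18 -9 -9

left sensor world pos  = (-3, -2); dL² = 5
right sensor world pos = (-3, -6); dR² = 5
sL = 90/5 = 18
sR = 90/5 = 18
mL = -1/2·sL + 0·sR = -9
mR = 0·sL + -1/2·sR = -9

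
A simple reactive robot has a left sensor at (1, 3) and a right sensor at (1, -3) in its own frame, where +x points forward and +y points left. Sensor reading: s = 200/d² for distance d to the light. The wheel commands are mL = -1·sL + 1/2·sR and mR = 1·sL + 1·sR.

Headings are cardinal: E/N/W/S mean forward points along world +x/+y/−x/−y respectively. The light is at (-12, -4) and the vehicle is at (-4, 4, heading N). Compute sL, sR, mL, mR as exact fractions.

left sensor world pos  = (-7, 5); dL² = 106
right sensor world pos = (-1, 5); dR² = 202
sL = 200/106 = 100/53
sR = 200/202 = 100/101
mL = -1·sL + 1/2·sR = -7450/5353
mR = 1·sL + 1·sR = 15400/5353

100/53 100/101 -7450/5353 15400/5353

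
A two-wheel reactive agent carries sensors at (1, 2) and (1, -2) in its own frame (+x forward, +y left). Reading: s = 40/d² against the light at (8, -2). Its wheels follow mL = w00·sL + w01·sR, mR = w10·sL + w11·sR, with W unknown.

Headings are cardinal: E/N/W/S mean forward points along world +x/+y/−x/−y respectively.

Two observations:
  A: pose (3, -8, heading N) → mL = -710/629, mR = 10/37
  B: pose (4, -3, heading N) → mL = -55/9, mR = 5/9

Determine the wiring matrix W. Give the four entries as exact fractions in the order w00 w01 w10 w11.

obs A: pose=(3,-8,N) → sL=20/37, sR=20/17, mL=-710/629, mR=10/37
obs B: pose=(4,-3,N) → sL=10/9, sR=10, mL=-55/9, mR=5/9
sensor matrix S = [[20/37, 20/17], [10/9, 10]]; det S = 23200/5661
solve [mL_A; mL_B] = S·[w00; w01] and [mR_A; mR_B] = S·[w10; w11]:
  w00 = -1, w01 = -1/2, w10 = 1/2, w11 = 0

-1 -1/2 1/2 0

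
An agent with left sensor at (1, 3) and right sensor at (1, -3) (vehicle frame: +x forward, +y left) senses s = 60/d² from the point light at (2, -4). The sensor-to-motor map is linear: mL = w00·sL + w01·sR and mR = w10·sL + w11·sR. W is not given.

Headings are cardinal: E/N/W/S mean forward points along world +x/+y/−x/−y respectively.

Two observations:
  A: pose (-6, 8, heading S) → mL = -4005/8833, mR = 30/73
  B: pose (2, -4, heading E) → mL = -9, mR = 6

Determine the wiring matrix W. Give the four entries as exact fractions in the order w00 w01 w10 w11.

-1/2 -1 1 0

obs A: pose=(-6,8,S) → sL=30/73, sR=30/121, mL=-4005/8833, mR=30/73
obs B: pose=(2,-4,E) → sL=6, sR=6, mL=-9, mR=6
sensor matrix S = [[30/73, 30/121], [6, 6]]; det S = 8640/8833
solve [mL_A; mL_B] = S·[w00; w01] and [mR_A; mR_B] = S·[w10; w11]:
  w00 = -1/2, w01 = -1, w10 = 1, w11 = 0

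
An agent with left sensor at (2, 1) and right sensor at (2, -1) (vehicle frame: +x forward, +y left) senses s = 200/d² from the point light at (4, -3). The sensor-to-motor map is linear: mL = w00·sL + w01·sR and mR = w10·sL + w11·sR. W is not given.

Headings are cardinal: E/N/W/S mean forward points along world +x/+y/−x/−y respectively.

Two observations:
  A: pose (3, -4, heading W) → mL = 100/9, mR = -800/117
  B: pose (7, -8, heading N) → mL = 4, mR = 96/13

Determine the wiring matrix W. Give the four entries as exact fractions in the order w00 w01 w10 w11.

0 1/2 1 -1

obs A: pose=(3,-4,W) → sL=200/13, sR=200/9, mL=100/9, mR=-800/117
obs B: pose=(7,-8,N) → sL=200/13, sR=8, mL=4, mR=96/13
sensor matrix S = [[200/13, 200/9], [200/13, 8]]; det S = -25600/117
solve [mL_A; mL_B] = S·[w00; w01] and [mR_A; mR_B] = S·[w10; w11]:
  w00 = 0, w01 = 1/2, w10 = 1, w11 = -1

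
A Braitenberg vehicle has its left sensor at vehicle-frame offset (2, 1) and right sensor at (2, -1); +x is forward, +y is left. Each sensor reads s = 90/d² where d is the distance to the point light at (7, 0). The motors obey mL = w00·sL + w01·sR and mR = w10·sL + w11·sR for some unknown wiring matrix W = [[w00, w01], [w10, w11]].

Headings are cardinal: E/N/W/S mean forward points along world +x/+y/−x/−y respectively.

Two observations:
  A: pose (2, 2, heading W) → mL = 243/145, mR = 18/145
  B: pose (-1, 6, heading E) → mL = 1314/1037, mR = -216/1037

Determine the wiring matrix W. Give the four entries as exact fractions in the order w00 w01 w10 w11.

1/2 1/2 1/2 -1/2

obs A: pose=(2,2,W) → sL=9/5, sR=45/29, mL=243/145, mR=18/145
obs B: pose=(-1,6,E) → sL=18/17, sR=90/61, mL=1314/1037, mR=-216/1037
sensor matrix S = [[9/5, 45/29], [18/17, 90/61]]; det S = 30456/30073
solve [mL_A; mL_B] = S·[w00; w01] and [mR_A; mR_B] = S·[w10; w11]:
  w00 = 1/2, w01 = 1/2, w10 = 1/2, w11 = -1/2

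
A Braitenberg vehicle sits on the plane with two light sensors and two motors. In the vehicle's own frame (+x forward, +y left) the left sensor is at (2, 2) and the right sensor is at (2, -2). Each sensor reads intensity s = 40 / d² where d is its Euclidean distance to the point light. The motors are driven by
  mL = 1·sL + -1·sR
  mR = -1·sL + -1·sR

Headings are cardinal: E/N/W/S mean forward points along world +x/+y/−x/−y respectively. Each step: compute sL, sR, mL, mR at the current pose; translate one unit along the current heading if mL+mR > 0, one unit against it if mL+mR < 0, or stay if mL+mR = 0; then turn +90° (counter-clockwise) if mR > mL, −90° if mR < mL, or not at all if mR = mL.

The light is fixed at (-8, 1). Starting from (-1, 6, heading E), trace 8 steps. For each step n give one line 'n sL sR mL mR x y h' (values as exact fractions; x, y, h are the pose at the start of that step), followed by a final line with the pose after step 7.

0 4/13 4/9 -16/117 -88/117 -1 6 E
1 40/73 8/5 -384/365 -784/365 -2 6 S
2 5/4 1/2 3/4 -7/4 -2 7 W
3 40/89 8/29 448/2581 -1872/2581 -1 7 N
4 4/13 4/9 -16/117 -88/117 -1 6 E
5 40/73 8/5 -384/365 -784/365 -2 6 S
6 5/4 1/2 3/4 -7/4 -2 7 W
7 40/89 8/29 448/2581 -1872/2581 -1 7 N
final -1 6 E

n=0: pose=(-1,6,E); sL=4/13, sR=4/9; mL=-16/117, mR=-88/117; mL+mR=-8/9 → advance -1; mR−mL=-8/13 → turn -1·90°
n=1: pose=(-2,6,S); sL=40/73, sR=8/5; mL=-384/365, mR=-784/365; mL+mR=-16/5 → advance -1; mR−mL=-80/73 → turn -1·90°
n=2: pose=(-2,7,W); sL=5/4, sR=1/2; mL=3/4, mR=-7/4; mL+mR=-1 → advance -1; mR−mL=-5/2 → turn -1·90°
n=3: pose=(-1,7,N); sL=40/89, sR=8/29; mL=448/2581, mR=-1872/2581; mL+mR=-16/29 → advance -1; mR−mL=-80/89 → turn -1·90°
n=4: pose=(-1,6,E); sL=4/13, sR=4/9; mL=-16/117, mR=-88/117; mL+mR=-8/9 → advance -1; mR−mL=-8/13 → turn -1·90°
n=5: pose=(-2,6,S); sL=40/73, sR=8/5; mL=-384/365, mR=-784/365; mL+mR=-16/5 → advance -1; mR−mL=-80/73 → turn -1·90°
n=6: pose=(-2,7,W); sL=5/4, sR=1/2; mL=3/4, mR=-7/4; mL+mR=-1 → advance -1; mR−mL=-5/2 → turn -1·90°
n=7: pose=(-1,7,N); sL=40/89, sR=8/29; mL=448/2581, mR=-1872/2581; mL+mR=-16/29 → advance -1; mR−mL=-80/89 → turn -1·90°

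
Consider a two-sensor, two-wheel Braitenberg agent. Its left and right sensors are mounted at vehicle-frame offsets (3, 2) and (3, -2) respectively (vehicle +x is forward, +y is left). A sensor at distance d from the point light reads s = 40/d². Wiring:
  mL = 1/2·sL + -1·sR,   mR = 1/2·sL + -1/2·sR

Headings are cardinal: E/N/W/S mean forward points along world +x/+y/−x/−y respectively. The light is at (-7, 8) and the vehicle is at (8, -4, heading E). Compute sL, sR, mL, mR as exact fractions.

5/53 1/13 -41/1378 6/689

left sensor world pos  = (11, -2); dL² = 424
right sensor world pos = (11, -6); dR² = 520
sL = 40/424 = 5/53
sR = 40/520 = 1/13
mL = 1/2·sL + -1·sR = -41/1378
mR = 1/2·sL + -1/2·sR = 6/689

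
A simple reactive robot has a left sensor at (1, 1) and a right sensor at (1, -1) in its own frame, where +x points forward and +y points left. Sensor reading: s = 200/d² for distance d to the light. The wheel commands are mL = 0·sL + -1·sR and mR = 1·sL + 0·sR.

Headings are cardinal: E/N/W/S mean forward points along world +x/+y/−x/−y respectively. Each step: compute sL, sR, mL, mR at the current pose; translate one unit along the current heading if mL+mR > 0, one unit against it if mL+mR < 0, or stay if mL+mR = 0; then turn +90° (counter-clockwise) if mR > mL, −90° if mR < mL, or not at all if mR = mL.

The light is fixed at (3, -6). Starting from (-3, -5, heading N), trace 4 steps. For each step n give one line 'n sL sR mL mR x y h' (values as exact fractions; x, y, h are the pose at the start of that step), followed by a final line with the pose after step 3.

0 200/53 200/29 -200/29 200/53 -3 -5 N
1 4 4 -4 4 -3 -6 W
2 100/13 4 -4 100/13 -3 -6 S
3 8 200/29 -200/29 8 -3 -7 E
final -2 -7 N

n=0: pose=(-3,-5,N); sL=200/53, sR=200/29; mL=-200/29, mR=200/53; mL+mR=-4800/1537 → advance -1; mR−mL=16400/1537 → turn +1·90°
n=1: pose=(-3,-6,W); sL=4, sR=4; mL=-4, mR=4; mL+mR=0 → advance +0; mR−mL=8 → turn +1·90°
n=2: pose=(-3,-6,S); sL=100/13, sR=4; mL=-4, mR=100/13; mL+mR=48/13 → advance +1; mR−mL=152/13 → turn +1·90°
n=3: pose=(-3,-7,E); sL=8, sR=200/29; mL=-200/29, mR=8; mL+mR=32/29 → advance +1; mR−mL=432/29 → turn +1·90°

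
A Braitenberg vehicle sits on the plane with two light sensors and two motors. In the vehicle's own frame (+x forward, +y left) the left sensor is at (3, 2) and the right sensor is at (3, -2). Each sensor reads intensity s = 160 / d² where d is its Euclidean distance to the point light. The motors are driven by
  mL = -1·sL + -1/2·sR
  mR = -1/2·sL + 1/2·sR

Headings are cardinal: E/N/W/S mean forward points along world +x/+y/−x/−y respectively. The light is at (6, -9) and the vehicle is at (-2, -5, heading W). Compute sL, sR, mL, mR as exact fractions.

32/25 160/157 -7024/3925 -512/3925

left sensor world pos  = (-5, -7); dL² = 125
right sensor world pos = (-5, -3); dR² = 157
sL = 160/125 = 32/25
sR = 160/157 = 160/157
mL = -1·sL + -1/2·sR = -7024/3925
mR = -1/2·sL + 1/2·sR = -512/3925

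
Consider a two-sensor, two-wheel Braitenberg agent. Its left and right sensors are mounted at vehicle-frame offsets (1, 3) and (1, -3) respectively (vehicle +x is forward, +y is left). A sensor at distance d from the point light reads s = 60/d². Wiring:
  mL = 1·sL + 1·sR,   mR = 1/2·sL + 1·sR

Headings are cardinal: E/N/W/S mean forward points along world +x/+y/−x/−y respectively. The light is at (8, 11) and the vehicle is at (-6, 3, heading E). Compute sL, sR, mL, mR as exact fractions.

30/97 6/29 1452/2813 1017/2813

left sensor world pos  = (-5, 6); dL² = 194
right sensor world pos = (-5, 0); dR² = 290
sL = 60/194 = 30/97
sR = 60/290 = 6/29
mL = 1·sL + 1·sR = 1452/2813
mR = 1/2·sL + 1·sR = 1017/2813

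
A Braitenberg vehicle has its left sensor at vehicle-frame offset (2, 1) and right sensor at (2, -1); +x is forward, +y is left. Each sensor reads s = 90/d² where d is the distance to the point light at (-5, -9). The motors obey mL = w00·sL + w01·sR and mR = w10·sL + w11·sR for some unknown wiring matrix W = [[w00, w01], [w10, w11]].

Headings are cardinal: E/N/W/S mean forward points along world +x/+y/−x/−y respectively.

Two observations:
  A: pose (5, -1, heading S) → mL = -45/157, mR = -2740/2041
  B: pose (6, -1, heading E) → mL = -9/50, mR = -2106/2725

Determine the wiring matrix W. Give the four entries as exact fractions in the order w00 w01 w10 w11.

obs A: pose=(5,-1,S) → sL=90/157, sR=10/13, mL=-45/157, mR=-2740/2041
obs B: pose=(6,-1,E) → sL=9/25, sR=45/109, mL=-9/50, mR=-2106/2725
sensor matrix S = [[90/157, 10/13], [9/25, 45/109]]; det S = -44784/1112345
solve [mL_A; mL_B] = S·[w00; w01] and [mR_A; mR_B] = S·[w10; w11]:
  w00 = -1/2, w01 = 0, w10 = -1, w11 = -1

-1/2 0 -1 -1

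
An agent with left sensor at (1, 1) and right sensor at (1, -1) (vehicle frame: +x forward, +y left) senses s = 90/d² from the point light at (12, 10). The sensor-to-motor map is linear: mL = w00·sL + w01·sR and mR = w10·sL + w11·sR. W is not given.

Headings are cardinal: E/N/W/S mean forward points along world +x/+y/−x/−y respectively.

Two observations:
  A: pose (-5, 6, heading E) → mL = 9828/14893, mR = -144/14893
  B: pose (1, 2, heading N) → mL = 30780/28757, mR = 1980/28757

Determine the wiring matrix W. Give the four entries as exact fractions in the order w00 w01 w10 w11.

1 1 -1/2 1/2

obs A: pose=(-5,6,E) → sL=18/53, sR=90/281, mL=9828/14893, mR=-144/14893
obs B: pose=(1,2,N) → sL=90/193, sR=90/149, mL=30780/28757, mR=1980/28757
sensor matrix S = [[18/53, 90/281], [90/193, 90/149]]; det S = 23891760/428278001
solve [mL_A; mL_B] = S·[w00; w01] and [mR_A; mR_B] = S·[w10; w11]:
  w00 = 1, w01 = 1, w10 = -1/2, w11 = 1/2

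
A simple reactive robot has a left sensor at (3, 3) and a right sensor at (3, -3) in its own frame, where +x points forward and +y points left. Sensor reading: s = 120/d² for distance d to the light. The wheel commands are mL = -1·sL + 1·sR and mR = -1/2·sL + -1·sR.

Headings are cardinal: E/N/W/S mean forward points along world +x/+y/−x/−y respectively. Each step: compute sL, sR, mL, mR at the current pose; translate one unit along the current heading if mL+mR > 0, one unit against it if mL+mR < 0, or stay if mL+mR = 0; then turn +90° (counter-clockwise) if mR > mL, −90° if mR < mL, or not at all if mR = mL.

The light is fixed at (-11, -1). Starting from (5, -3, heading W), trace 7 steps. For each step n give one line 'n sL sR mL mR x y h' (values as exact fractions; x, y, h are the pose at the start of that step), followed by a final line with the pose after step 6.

n=0: pose=(5,-3,W); sL=60/97, sR=12/17; mL=144/1649, mR=-1674/1649; mL+mR=-90/97 → advance -1; mR−mL=-1818/1649 → turn -1·90°
n=1: pose=(6,-3,N); sL=120/197, sR=120/401; mL=-24480/78997, mR=-47700/78997; mL+mR=-180/197 → advance -1; mR−mL=-23220/78997 → turn -1·90°
n=2: pose=(6,-4,E); sL=3/10, sR=30/109; mL=-27/1090, mR=-927/2180; mL+mR=-9/20 → advance -1; mR−mL=-873/2180 → turn -1·90°
n=3: pose=(5,-4,S); sL=120/397, sR=24/41; mL=4608/16277, mR=-11988/16277; mL+mR=-180/397 → advance -1; mR−mL=-16596/16277 → turn -1·90°
n=4: pose=(5,-3,W); sL=60/97, sR=12/17; mL=144/1649, mR=-1674/1649; mL+mR=-90/97 → advance -1; mR−mL=-1818/1649 → turn -1·90°
n=5: pose=(6,-3,N); sL=120/197, sR=120/401; mL=-24480/78997, mR=-47700/78997; mL+mR=-180/197 → advance -1; mR−mL=-23220/78997 → turn -1·90°
n=6: pose=(6,-4,E); sL=3/10, sR=30/109; mL=-27/1090, mR=-927/2180; mL+mR=-9/20 → advance -1; mR−mL=-873/2180 → turn -1·90°

0 60/97 12/17 144/1649 -1674/1649 5 -3 W
1 120/197 120/401 -24480/78997 -47700/78997 6 -3 N
2 3/10 30/109 -27/1090 -927/2180 6 -4 E
3 120/397 24/41 4608/16277 -11988/16277 5 -4 S
4 60/97 12/17 144/1649 -1674/1649 5 -3 W
5 120/197 120/401 -24480/78997 -47700/78997 6 -3 N
6 3/10 30/109 -27/1090 -927/2180 6 -4 E
final 5 -4 S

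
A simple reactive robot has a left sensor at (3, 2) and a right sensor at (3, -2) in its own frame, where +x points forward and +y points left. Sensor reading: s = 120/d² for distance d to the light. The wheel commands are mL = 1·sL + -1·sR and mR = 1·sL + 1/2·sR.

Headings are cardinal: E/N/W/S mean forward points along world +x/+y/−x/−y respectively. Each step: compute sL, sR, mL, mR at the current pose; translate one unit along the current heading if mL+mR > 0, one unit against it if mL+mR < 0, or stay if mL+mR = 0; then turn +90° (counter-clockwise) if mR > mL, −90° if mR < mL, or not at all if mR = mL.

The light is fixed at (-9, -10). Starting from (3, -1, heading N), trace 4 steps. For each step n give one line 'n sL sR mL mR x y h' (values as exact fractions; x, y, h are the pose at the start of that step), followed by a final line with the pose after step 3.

0 30/61 6/17 144/1037 693/1037 3 -1 N
1 24/29 8/15 128/435 476/435 3 0 W
2 60/109 12/13 -528/1417 1434/1417 2 0 S
3 120/317 24/49 -1728/15533 9684/15533 2 -1 E
final 3 -1 N

n=0: pose=(3,-1,N); sL=30/61, sR=6/17; mL=144/1037, mR=693/1037; mL+mR=837/1037 → advance +1; mR−mL=9/17 → turn +1·90°
n=1: pose=(3,0,W); sL=24/29, sR=8/15; mL=128/435, mR=476/435; mL+mR=604/435 → advance +1; mR−mL=4/5 → turn +1·90°
n=2: pose=(2,0,S); sL=60/109, sR=12/13; mL=-528/1417, mR=1434/1417; mL+mR=906/1417 → advance +1; mR−mL=18/13 → turn +1·90°
n=3: pose=(2,-1,E); sL=120/317, sR=24/49; mL=-1728/15533, mR=9684/15533; mL+mR=7956/15533 → advance +1; mR−mL=36/49 → turn +1·90°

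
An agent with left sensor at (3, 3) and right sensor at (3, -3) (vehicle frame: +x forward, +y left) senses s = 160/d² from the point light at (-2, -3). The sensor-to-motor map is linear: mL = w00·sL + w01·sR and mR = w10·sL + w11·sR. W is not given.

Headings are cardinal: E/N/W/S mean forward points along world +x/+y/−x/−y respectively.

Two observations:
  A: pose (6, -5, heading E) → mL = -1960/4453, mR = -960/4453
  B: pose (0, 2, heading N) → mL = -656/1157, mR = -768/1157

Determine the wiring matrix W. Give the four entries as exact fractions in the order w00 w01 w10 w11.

1/2 -1 -1 1

obs A: pose=(6,-5,E) → sL=80/61, sR=80/73, mL=-1960/4453, mR=-960/4453
obs B: pose=(0,2,N) → sL=32/13, sR=160/89, mL=-656/1157, mR=-768/1157
sensor matrix S = [[80/61, 80/73], [32/13, 160/89]]; det S = -1751040/5152121
solve [mL_A; mL_B] = S·[w00; w01] and [mR_A; mR_B] = S·[w10; w11]:
  w00 = 1/2, w01 = -1, w10 = -1, w11 = 1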